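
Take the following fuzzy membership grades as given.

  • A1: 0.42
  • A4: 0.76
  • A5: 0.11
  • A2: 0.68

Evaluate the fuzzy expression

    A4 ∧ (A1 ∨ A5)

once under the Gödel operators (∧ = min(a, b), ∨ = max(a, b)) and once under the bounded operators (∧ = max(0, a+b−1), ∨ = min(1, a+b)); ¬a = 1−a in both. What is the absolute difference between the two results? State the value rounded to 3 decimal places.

Under Gödel:
  A1 ∨ A5 = max(a, b) on (0.42, 0.11) = 0.42
  A4 ∧ (A1 ∨ A5) = min(a, b) on (0.76, 0.42) = 0.42
  → value = 0.4200
Under bounded:
  A1 ∨ A5 = min(1, a+b) on (0.42, 0.11) = 0.53
  A4 ∧ (A1 ∨ A5) = max(0, a+b−1) on (0.76, 0.53) = 0.29
  → value = 0.2900
|0.4200 − 0.2900| = 0.130

0.130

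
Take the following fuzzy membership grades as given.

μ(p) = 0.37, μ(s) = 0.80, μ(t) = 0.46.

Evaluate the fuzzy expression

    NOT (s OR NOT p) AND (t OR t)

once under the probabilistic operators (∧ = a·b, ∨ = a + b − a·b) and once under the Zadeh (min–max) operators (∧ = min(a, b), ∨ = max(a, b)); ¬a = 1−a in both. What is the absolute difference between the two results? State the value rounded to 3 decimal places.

Under probabilistic:
  NOT p = 1 − 0.3700 = 0.6300
  s OR NOT p = a + b − a·b on (0.8000, 0.6300) = 0.9260
  NOT (s OR NOT p) = 1 − 0.9260 = 0.0740
  t OR t = a + b − a·b on (0.4600, 0.4600) = 0.7084
  NOT (s OR NOT p) AND (t OR t) = a·b on (0.0740, 0.7084) = 0.0524
  → value = 0.0524
Under Zadeh (min–max):
  NOT p = 1 − 0.37 = 0.63
  s OR NOT p = max(a, b) on (0.80, 0.63) = 0.80
  NOT (s OR NOT p) = 1 − 0.80 = 0.20
  t OR t = max(a, b) on (0.46, 0.46) = 0.46
  NOT (s OR NOT p) AND (t OR t) = min(a, b) on (0.20, 0.46) = 0.20
  → value = 0.2000
|0.0524 − 0.2000| = 0.148

0.148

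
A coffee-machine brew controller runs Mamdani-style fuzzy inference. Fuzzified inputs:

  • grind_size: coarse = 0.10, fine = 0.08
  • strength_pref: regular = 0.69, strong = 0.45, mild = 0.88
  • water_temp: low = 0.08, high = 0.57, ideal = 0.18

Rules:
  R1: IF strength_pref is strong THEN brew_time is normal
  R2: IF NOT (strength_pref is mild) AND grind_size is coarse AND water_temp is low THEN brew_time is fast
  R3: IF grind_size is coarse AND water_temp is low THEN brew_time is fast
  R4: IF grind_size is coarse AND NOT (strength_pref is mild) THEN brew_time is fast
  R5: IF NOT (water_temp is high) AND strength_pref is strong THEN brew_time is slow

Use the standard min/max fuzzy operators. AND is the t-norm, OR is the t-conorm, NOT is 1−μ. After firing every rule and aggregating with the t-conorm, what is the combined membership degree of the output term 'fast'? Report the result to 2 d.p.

0.10

R1: strong=0.45 → w = 0.45
R2: ¬mild=1−0.88=0.12, coarse=0.10, low=0.08; AND[min(a, b)] → w = 0.08
R3: coarse=0.10, low=0.08; AND[min(a, b)] → w = 0.08
R4: coarse=0.10, ¬mild=1−0.88=0.12; AND[min(a, b)] → w = 0.10
R5: ¬high=1−0.57=0.43, strong=0.45; AND[min(a, b)] → w = 0.43
Rules with consequent 'fast': {R2, R3, R4} → strengths 0.08, 0.08, 0.10
Aggregate via t-conorm [max(a, b)]: 0.10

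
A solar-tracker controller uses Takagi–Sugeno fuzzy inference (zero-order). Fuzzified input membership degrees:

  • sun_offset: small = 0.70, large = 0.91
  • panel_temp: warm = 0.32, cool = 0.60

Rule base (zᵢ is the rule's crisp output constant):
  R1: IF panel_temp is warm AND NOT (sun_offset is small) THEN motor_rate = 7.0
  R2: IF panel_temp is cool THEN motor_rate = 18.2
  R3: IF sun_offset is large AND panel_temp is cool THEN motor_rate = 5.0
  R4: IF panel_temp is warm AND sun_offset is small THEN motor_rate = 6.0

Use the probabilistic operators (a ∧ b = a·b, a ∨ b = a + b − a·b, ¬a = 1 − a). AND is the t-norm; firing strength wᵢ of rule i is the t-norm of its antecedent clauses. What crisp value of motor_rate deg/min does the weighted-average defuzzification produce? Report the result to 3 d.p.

10.686

R1 (z=7.0): warm=0.32, ¬small=1−0.70=0.30; AND[a·b] → w = 0.0960
R2 (z=18.2): cool=0.60 → w = 0.6000
R3 (z=5.0): large=0.91, cool=0.60; AND[a·b] → w = 0.5460
R4 (z=6.0): warm=0.32, small=0.70; AND[a·b] → w = 0.2240
Weighted average = (0.0960·7.0 + 0.6000·18.2 + 0.5460·5.0 + 0.2240·6.0) / (0.0960 + 0.6000 + 0.5460 + 0.2240)
  = 15.6660 / 1.4660 = 10.686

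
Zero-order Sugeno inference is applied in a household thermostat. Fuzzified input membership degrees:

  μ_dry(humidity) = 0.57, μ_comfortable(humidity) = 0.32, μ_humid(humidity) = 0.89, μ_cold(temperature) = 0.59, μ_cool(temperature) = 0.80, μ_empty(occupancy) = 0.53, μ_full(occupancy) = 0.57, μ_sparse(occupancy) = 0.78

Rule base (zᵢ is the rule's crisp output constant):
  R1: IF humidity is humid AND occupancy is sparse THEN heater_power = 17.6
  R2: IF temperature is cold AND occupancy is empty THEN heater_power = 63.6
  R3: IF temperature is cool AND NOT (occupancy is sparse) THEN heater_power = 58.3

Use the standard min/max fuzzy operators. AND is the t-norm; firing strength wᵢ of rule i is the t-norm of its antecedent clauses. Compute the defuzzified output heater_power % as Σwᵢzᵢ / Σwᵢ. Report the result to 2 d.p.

R1 (z=17.6): humid=0.89, sparse=0.78; AND[min(a, b)] → w = 0.78
R2 (z=63.6): cold=0.59, empty=0.53; AND[min(a, b)] → w = 0.53
R3 (z=58.3): cool=0.80, ¬sparse=1−0.78=0.22; AND[min(a, b)] → w = 0.22
Weighted average = (0.78·17.6 + 0.53·63.6 + 0.22·58.3) / (0.78 + 0.53 + 0.22)
  = 60.2620 / 1.5300 = 39.39

39.39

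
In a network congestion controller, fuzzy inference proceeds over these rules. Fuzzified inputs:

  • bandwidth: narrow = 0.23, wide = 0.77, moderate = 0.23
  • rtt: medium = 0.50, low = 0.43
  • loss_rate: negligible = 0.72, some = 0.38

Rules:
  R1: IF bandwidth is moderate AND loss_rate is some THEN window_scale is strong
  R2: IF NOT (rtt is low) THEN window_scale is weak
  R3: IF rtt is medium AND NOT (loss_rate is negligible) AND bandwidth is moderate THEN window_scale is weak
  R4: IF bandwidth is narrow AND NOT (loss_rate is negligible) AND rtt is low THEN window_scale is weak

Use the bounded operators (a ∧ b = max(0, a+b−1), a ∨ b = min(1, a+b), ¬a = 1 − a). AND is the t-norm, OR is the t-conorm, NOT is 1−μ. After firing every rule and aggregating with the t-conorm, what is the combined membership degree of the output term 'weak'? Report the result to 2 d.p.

0.57

R1: moderate=0.23, some=0.38; AND[max(0, a+b−1)] → w = 0.00
R2: ¬low=1−0.43=0.57 → w = 0.57
R3: medium=0.50, ¬negligible=1−0.72=0.28, moderate=0.23; AND[max(0, a+b−1)] → w = 0.00
R4: narrow=0.23, ¬negligible=1−0.72=0.28, low=0.43; AND[max(0, a+b−1)] → w = 0.00
Rules with consequent 'weak': {R2, R3, R4} → strengths 0.57, 0.00, 0.00
Aggregate via t-conorm [min(1, a+b)]: 0.57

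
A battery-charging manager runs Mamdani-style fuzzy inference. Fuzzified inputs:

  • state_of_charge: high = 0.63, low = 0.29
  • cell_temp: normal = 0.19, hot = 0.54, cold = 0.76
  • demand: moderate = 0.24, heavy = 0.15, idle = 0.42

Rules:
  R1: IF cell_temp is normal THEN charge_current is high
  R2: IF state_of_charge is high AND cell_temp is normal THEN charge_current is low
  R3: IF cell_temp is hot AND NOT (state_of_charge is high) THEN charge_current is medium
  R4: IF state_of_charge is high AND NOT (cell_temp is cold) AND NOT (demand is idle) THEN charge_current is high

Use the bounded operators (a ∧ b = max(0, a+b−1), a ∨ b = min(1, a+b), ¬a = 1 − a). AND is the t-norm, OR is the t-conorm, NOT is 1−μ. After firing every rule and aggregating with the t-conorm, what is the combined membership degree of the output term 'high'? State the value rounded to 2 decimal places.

0.19

R1: normal=0.19 → w = 0.19
R2: high=0.63, normal=0.19; AND[max(0, a+b−1)] → w = 0.00
R3: hot=0.54, ¬high=1−0.63=0.37; AND[max(0, a+b−1)] → w = 0.00
R4: high=0.63, ¬cold=1−0.76=0.24, ¬idle=1−0.42=0.58; AND[max(0, a+b−1)] → w = 0.00
Rules with consequent 'high': {R1, R4} → strengths 0.19, 0.00
Aggregate via t-conorm [min(1, a+b)]: 0.19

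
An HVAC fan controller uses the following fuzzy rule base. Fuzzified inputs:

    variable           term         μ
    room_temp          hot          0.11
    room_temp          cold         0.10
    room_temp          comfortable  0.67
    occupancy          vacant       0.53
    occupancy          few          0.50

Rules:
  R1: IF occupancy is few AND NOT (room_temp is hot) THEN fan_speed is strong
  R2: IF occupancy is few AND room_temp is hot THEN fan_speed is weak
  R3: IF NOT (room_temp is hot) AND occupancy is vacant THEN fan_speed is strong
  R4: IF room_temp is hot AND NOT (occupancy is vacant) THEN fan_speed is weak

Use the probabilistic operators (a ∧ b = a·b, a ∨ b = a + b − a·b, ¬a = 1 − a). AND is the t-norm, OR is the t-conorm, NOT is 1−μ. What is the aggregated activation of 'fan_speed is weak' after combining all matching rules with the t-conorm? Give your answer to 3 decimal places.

R1: few=0.50, ¬hot=1−0.11=0.89; AND[a·b] → w = 0.4450
R2: few=0.50, hot=0.11; AND[a·b] → w = 0.0550
R3: ¬hot=1−0.11=0.89, vacant=0.53; AND[a·b] → w = 0.4717
R4: hot=0.11, ¬vacant=1−0.53=0.47; AND[a·b] → w = 0.0517
Rules with consequent 'weak': {R2, R4} → strengths 0.0550, 0.0517
Aggregate via t-conorm [a + b − a·b]: 0.1039

0.104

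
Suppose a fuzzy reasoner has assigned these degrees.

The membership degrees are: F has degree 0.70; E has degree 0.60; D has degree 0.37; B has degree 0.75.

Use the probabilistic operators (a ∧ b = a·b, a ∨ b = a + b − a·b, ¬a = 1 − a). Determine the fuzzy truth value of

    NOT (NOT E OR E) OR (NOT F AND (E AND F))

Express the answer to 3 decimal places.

NOT E = 1 − 0.6000 = 0.4000
NOT E OR E = a + b − a·b on (0.4000, 0.6000) = 0.7600
NOT (NOT E OR E) = 1 − 0.7600 = 0.2400
NOT F = 1 − 0.7000 = 0.3000
E AND F = a·b on (0.6000, 0.7000) = 0.4200
NOT F AND (E AND F) = a·b on (0.3000, 0.4200) = 0.1260
NOT (NOT E OR E) OR (NOT F AND (E AND F)) = a + b − a·b on (0.2400, 0.1260) = 0.3358

0.336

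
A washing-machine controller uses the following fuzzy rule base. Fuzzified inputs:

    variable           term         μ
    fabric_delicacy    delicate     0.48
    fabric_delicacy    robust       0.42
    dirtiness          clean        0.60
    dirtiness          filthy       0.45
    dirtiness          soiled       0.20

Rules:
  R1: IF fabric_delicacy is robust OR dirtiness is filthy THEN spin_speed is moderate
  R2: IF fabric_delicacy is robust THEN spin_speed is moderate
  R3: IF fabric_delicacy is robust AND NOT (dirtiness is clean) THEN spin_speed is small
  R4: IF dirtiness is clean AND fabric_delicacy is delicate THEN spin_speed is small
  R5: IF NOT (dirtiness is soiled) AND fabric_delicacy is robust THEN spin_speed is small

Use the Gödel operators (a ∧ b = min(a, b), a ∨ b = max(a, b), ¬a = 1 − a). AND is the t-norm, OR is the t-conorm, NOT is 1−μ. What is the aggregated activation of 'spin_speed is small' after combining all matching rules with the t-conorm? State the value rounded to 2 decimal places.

0.48

R1: robust=0.42, filthy=0.45; OR[max(a, b)] → w = 0.45
R2: robust=0.42 → w = 0.42
R3: robust=0.42, ¬clean=1−0.60=0.40; AND[min(a, b)] → w = 0.40
R4: clean=0.60, delicate=0.48; AND[min(a, b)] → w = 0.48
R5: ¬soiled=1−0.20=0.80, robust=0.42; AND[min(a, b)] → w = 0.42
Rules with consequent 'small': {R3, R4, R5} → strengths 0.40, 0.48, 0.42
Aggregate via t-conorm [max(a, b)]: 0.48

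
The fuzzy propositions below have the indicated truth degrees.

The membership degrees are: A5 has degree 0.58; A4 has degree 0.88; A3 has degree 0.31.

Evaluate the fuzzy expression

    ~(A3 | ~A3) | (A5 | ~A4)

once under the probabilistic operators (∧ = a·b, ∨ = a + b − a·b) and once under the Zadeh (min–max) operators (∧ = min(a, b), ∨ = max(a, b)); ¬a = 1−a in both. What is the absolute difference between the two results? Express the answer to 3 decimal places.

Under probabilistic:
  ~A3 = 1 − 0.3100 = 0.6900
  A3 | ~A3 = a + b − a·b on (0.3100, 0.6900) = 0.7861
  ~(A3 | ~A3) = 1 − 0.7861 = 0.2139
  ~A4 = 1 − 0.8800 = 0.1200
  A5 | ~A4 = a + b − a·b on (0.5800, 0.1200) = 0.6304
  ~(A3 | ~A3) | (A5 | ~A4) = a + b − a·b on (0.2139, 0.6304) = 0.7095
  → value = 0.7095
Under Zadeh (min–max):
  ~A3 = 1 − 0.31 = 0.69
  A3 | ~A3 = max(a, b) on (0.31, 0.69) = 0.69
  ~(A3 | ~A3) = 1 − 0.69 = 0.31
  ~A4 = 1 − 0.88 = 0.12
  A5 | ~A4 = max(a, b) on (0.58, 0.12) = 0.58
  ~(A3 | ~A3) | (A5 | ~A4) = max(a, b) on (0.31, 0.58) = 0.58
  → value = 0.5800
|0.7095 − 0.5800| = 0.129

0.129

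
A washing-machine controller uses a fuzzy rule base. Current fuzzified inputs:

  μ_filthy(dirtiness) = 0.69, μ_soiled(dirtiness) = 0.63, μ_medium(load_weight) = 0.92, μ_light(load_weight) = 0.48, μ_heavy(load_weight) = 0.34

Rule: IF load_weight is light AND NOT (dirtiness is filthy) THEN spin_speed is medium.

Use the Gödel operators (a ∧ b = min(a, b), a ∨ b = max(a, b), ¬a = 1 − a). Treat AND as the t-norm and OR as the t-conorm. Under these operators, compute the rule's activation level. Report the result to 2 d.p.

firing strength: light=0.48, ¬filthy=1−0.69=0.31; AND[min(a, b)] → w = 0.31

0.31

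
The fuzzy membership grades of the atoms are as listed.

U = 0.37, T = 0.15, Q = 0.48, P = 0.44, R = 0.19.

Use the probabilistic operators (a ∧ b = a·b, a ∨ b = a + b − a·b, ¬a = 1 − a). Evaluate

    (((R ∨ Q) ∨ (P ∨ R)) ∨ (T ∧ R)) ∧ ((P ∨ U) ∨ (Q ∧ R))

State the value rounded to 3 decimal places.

0.553

R ∨ Q = a + b − a·b on (0.1900, 0.4800) = 0.5788
P ∨ R = a + b − a·b on (0.4400, 0.1900) = 0.5464
(R ∨ Q) ∨ (P ∨ R) = a + b − a·b on (0.5788, 0.5464) = 0.8089
T ∧ R = a·b on (0.1500, 0.1900) = 0.0285
((R ∨ Q) ∨ (P ∨ R)) ∨ (T ∧ R) = a + b − a·b on (0.8089, 0.0285) = 0.8144
P ∨ U = a + b − a·b on (0.4400, 0.3700) = 0.6472
Q ∧ R = a·b on (0.4800, 0.1900) = 0.0912
(P ∨ U) ∨ (Q ∧ R) = a + b − a·b on (0.6472, 0.0912) = 0.6794
(((R ∨ Q) ∨ (P ∨ R)) ∨ (T ∧ R)) ∧ ((P ∨ U) ∨ (Q ∧ R)) = a·b on (0.8144, 0.6794) = 0.5533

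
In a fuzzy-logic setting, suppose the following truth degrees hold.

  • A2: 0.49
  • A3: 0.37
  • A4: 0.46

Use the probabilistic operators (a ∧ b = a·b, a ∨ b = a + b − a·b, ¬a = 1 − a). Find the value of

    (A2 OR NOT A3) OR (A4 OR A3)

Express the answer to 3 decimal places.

NOT A3 = 1 − 0.3700 = 0.6300
A2 OR NOT A3 = a + b − a·b on (0.4900, 0.6300) = 0.8113
A4 OR A3 = a + b − a·b on (0.4600, 0.3700) = 0.6598
(A2 OR NOT A3) OR (A4 OR A3) = a + b − a·b on (0.8113, 0.6598) = 0.9358

0.936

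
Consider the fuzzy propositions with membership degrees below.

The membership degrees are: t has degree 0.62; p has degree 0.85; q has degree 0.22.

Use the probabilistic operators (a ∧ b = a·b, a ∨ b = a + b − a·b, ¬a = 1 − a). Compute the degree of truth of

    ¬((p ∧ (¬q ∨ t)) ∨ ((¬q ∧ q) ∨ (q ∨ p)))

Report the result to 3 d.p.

¬q = 1 − 0.2200 = 0.7800
¬q ∨ t = a + b − a·b on (0.7800, 0.6200) = 0.9164
p ∧ (¬q ∨ t) = a·b on (0.8500, 0.9164) = 0.7789
¬q = 1 − 0.2200 = 0.7800
¬q ∧ q = a·b on (0.7800, 0.2200) = 0.1716
q ∨ p = a + b − a·b on (0.2200, 0.8500) = 0.8830
(¬q ∧ q) ∨ (q ∨ p) = a + b − a·b on (0.1716, 0.8830) = 0.9031
(p ∧ (¬q ∨ t)) ∨ ((¬q ∧ q) ∨ (q ∨ p)) = a + b − a·b on (0.7789, 0.9031) = 0.9786
¬((p ∧ (¬q ∨ t)) ∨ ((¬q ∧ q) ∨ (q ∨ p))) = 1 − 0.9786 = 0.0214

0.021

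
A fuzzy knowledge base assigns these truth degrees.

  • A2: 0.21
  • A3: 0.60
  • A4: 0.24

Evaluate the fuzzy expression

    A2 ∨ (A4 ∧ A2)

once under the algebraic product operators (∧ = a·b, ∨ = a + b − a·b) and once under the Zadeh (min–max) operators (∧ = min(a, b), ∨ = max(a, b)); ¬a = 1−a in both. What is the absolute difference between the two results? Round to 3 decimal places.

Under algebraic product:
  A4 ∧ A2 = a·b on (0.2400, 0.2100) = 0.0504
  A2 ∨ (A4 ∧ A2) = a + b − a·b on (0.2100, 0.0504) = 0.2498
  → value = 0.2498
Under Zadeh (min–max):
  A4 ∧ A2 = min(a, b) on (0.24, 0.21) = 0.21
  A2 ∨ (A4 ∧ A2) = max(a, b) on (0.21, 0.21) = 0.21
  → value = 0.2100
|0.2498 − 0.2100| = 0.040

0.040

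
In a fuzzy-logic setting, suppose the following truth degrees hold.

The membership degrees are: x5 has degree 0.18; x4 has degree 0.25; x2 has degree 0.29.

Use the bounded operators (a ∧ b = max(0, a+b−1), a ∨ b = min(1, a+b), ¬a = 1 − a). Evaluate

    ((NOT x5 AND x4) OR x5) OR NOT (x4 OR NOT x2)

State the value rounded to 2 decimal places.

0.29

NOT x5 = 1 − 0.18 = 0.82
NOT x5 AND x4 = max(0, a+b−1) on (0.82, 0.25) = 0.07
(NOT x5 AND x4) OR x5 = min(1, a+b) on (0.07, 0.18) = 0.25
NOT x2 = 1 − 0.29 = 0.71
x4 OR NOT x2 = min(1, a+b) on (0.25, 0.71) = 0.96
NOT (x4 OR NOT x2) = 1 − 0.96 = 0.04
((NOT x5 AND x4) OR x5) OR NOT (x4 OR NOT x2) = min(1, a+b) on (0.25, 0.04) = 0.29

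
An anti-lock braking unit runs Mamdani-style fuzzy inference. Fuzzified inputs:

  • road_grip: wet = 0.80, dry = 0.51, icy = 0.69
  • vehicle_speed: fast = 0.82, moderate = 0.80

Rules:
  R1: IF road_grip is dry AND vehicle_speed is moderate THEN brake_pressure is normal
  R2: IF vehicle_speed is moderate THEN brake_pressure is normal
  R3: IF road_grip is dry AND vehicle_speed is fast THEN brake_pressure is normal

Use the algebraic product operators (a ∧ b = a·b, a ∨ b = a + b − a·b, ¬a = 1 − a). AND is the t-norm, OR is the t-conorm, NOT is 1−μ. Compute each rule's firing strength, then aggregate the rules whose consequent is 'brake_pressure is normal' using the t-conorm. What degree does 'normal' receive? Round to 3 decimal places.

R1: dry=0.51, moderate=0.80; AND[a·b] → w = 0.4080
R2: moderate=0.80 → w = 0.8000
R3: dry=0.51, fast=0.82; AND[a·b] → w = 0.4182
Rules with consequent 'normal': {R1, R2, R3} → strengths 0.4080, 0.8000, 0.4182
Aggregate via t-conorm [a + b − a·b]: 0.9311

0.931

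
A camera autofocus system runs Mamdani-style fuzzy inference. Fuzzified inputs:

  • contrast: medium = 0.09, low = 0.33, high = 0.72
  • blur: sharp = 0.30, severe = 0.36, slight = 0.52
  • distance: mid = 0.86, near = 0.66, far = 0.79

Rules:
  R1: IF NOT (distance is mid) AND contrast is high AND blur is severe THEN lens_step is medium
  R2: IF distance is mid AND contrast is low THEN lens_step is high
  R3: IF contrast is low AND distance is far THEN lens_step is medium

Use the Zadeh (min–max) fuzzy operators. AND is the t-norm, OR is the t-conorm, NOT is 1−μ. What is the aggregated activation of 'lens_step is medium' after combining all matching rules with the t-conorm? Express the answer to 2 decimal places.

R1: ¬mid=1−0.86=0.14, high=0.72, severe=0.36; AND[min(a, b)] → w = 0.14
R2: mid=0.86, low=0.33; AND[min(a, b)] → w = 0.33
R3: low=0.33, far=0.79; AND[min(a, b)] → w = 0.33
Rules with consequent 'medium': {R1, R3} → strengths 0.14, 0.33
Aggregate via t-conorm [max(a, b)]: 0.33

0.33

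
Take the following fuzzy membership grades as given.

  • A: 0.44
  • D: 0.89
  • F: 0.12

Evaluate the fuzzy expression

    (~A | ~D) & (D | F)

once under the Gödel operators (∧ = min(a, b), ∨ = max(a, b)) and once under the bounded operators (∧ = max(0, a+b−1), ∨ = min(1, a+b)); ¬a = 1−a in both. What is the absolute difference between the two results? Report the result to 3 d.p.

0.110

Under Gödel:
  ~A = 1 − 0.44 = 0.56
  ~D = 1 − 0.89 = 0.11
  ~A | ~D = max(a, b) on (0.56, 0.11) = 0.56
  D | F = max(a, b) on (0.89, 0.12) = 0.89
  (~A | ~D) & (D | F) = min(a, b) on (0.56, 0.89) = 0.56
  → value = 0.5600
Under bounded:
  ~A = 1 − 0.44 = 0.56
  ~D = 1 − 0.89 = 0.11
  ~A | ~D = min(1, a+b) on (0.56, 0.11) = 0.67
  D | F = min(1, a+b) on (0.89, 0.12) = 1.00
  (~A | ~D) & (D | F) = max(0, a+b−1) on (0.67, 1.00) = 0.67
  → value = 0.6700
|0.5600 − 0.6700| = 0.110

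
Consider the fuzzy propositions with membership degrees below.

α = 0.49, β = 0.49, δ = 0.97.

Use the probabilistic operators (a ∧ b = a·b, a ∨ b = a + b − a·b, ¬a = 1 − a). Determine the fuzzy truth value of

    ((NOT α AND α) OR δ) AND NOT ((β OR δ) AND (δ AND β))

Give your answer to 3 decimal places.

NOT α = 1 − 0.4900 = 0.5100
NOT α AND α = a·b on (0.5100, 0.4900) = 0.2499
(NOT α AND α) OR δ = a + b − a·b on (0.2499, 0.9700) = 0.9775
β OR δ = a + b − a·b on (0.4900, 0.9700) = 0.9847
δ AND β = a·b on (0.9700, 0.4900) = 0.4753
(β OR δ) AND (δ AND β) = a·b on (0.9847, 0.4753) = 0.4680
NOT ((β OR δ) AND (δ AND β)) = 1 − 0.4680 = 0.5320
((NOT α AND α) OR δ) AND NOT ((β OR δ) AND (δ AND β)) = a·b on (0.9775, 0.5320) = 0.5200

0.520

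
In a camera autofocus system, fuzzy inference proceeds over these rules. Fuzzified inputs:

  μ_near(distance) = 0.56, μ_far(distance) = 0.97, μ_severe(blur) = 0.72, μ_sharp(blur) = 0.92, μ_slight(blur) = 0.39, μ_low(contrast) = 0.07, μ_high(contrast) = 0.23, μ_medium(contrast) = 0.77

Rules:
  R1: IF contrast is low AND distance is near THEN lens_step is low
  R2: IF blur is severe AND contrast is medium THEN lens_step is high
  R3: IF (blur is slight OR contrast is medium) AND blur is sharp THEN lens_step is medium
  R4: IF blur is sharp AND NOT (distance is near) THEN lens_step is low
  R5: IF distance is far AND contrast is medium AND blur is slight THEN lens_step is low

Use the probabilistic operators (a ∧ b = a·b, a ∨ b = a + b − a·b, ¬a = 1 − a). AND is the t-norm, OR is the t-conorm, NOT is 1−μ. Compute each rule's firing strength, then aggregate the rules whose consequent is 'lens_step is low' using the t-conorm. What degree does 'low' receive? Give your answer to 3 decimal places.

R1: low=0.07, near=0.56; AND[a·b] → w = 0.0392
R2: severe=0.72, medium=0.77; AND[a·b] → w = 0.5544
R3: (slight=0.39 OR medium=0.77) = 0.8597; AND[a·b] with sharp=0.92 → w = 0.7909
R4: sharp=0.92, ¬near=1−0.56=0.44; AND[a·b] → w = 0.4048
R5: far=0.97, medium=0.77, slight=0.39; AND[a·b] → w = 0.2913
Rules with consequent 'low': {R1, R4, R5} → strengths 0.0392, 0.4048, 0.2913
Aggregate via t-conorm [a + b − a·b]: 0.5947

0.595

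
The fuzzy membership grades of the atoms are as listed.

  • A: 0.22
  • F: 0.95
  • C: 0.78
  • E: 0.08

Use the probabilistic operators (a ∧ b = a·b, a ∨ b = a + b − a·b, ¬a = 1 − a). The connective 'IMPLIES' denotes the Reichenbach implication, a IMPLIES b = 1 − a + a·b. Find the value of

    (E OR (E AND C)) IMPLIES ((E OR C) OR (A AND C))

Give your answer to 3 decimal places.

E AND C = a·b on (0.0800, 0.7800) = 0.0624
E OR (E AND C) = a + b − a·b on (0.0800, 0.0624) = 0.1374
E OR C = a + b − a·b on (0.0800, 0.7800) = 0.7976
A AND C = a·b on (0.2200, 0.7800) = 0.1716
(E OR C) OR (A AND C) = a + b − a·b on (0.7976, 0.1716) = 0.8323
(E OR (E AND C)) IMPLIES ((E OR C) OR (A AND C))  [Reichenbach: 1 − a + a·b] with a=0.1374, b=0.8323 → 0.9770

0.977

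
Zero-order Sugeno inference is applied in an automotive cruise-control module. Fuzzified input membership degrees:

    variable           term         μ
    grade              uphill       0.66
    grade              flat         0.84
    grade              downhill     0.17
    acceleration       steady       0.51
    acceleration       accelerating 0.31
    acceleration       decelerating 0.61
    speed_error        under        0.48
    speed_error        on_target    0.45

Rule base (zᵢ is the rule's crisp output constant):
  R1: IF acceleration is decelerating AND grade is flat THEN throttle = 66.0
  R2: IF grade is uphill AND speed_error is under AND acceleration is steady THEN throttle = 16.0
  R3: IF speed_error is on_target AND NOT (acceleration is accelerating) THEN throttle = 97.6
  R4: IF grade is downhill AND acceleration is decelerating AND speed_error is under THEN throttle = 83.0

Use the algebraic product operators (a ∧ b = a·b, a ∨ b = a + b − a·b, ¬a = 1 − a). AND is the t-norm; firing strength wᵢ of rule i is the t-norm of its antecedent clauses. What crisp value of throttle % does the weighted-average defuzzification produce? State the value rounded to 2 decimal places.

68.49

R1 (z=66.0): decelerating=0.61, flat=0.84; AND[a·b] → w = 0.5124
R2 (z=16.0): uphill=0.66, under=0.48, steady=0.51; AND[a·b] → w = 0.1616
R3 (z=97.6): on_target=0.45, ¬accelerating=1−0.31=0.69; AND[a·b] → w = 0.3105
R4 (z=83.0): downhill=0.17, decelerating=0.61, under=0.48; AND[a·b] → w = 0.0498
Weighted average = (0.5124·66.0 + 0.1616·16.0 + 0.3105·97.6 + 0.0498·83.0) / (0.5124 + 0.1616 + 0.3105 + 0.0498)
  = 70.8397 / 1.0342 = 68.49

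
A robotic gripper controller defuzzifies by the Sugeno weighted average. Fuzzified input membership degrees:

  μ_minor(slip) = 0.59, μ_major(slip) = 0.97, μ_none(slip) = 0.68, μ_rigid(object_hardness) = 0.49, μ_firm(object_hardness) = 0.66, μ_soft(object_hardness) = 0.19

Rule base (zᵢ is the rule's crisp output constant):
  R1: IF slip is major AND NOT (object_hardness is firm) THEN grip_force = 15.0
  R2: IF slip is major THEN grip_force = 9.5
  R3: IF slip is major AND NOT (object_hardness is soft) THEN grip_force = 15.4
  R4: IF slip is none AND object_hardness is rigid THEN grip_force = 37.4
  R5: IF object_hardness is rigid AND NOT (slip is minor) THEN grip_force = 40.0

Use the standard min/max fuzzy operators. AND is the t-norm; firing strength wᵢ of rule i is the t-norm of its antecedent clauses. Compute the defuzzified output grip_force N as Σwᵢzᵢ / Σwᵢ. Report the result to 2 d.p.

R1 (z=15.0): major=0.97, ¬firm=1−0.66=0.34; AND[min(a, b)] → w = 0.34
R2 (z=9.5): major=0.97 → w = 0.97
R3 (z=15.4): major=0.97, ¬soft=1−0.19=0.81; AND[min(a, b)] → w = 0.81
R4 (z=37.4): none=0.68, rigid=0.49; AND[min(a, b)] → w = 0.49
R5 (z=40.0): rigid=0.49, ¬minor=1−0.59=0.41; AND[min(a, b)] → w = 0.41
Weighted average = (0.34·15.0 + 0.97·9.5 + 0.81·15.4 + 0.49·37.4 + 0.41·40.0) / (0.34 + 0.97 + 0.81 + 0.49 + 0.41)
  = 61.5150 / 3.0200 = 20.37

20.37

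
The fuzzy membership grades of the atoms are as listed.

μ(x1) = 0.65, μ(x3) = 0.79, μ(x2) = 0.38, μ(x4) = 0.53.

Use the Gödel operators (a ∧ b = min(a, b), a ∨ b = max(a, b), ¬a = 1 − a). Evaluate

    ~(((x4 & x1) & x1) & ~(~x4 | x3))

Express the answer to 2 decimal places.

0.79

x4 & x1 = min(a, b) on (0.53, 0.65) = 0.53
(x4 & x1) & x1 = min(a, b) on (0.53, 0.65) = 0.53
~x4 = 1 − 0.53 = 0.47
~x4 | x3 = max(a, b) on (0.47, 0.79) = 0.79
~(~x4 | x3) = 1 − 0.79 = 0.21
((x4 & x1) & x1) & ~(~x4 | x3) = min(a, b) on (0.53, 0.21) = 0.21
~(((x4 & x1) & x1) & ~(~x4 | x3)) = 1 − 0.21 = 0.79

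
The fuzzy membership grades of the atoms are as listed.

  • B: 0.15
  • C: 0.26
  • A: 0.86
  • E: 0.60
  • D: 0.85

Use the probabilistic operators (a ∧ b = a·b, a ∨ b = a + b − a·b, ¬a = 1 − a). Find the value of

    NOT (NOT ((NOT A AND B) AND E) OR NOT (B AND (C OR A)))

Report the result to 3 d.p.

0.002

NOT A = 1 − 0.8600 = 0.1400
NOT A AND B = a·b on (0.1400, 0.1500) = 0.0210
(NOT A AND B) AND E = a·b on (0.0210, 0.6000) = 0.0126
NOT ((NOT A AND B) AND E) = 1 − 0.0126 = 0.9874
C OR A = a + b − a·b on (0.2600, 0.8600) = 0.8964
B AND (C OR A) = a·b on (0.1500, 0.8964) = 0.1345
NOT (B AND (C OR A)) = 1 − 0.1345 = 0.8655
NOT ((NOT A AND B) AND E) OR NOT (B AND (C OR A)) = a + b − a·b on (0.9874, 0.8655) = 0.9983
NOT (NOT ((NOT A AND B) AND E) OR NOT (B AND (C OR A))) = 1 − 0.9983 = 0.0017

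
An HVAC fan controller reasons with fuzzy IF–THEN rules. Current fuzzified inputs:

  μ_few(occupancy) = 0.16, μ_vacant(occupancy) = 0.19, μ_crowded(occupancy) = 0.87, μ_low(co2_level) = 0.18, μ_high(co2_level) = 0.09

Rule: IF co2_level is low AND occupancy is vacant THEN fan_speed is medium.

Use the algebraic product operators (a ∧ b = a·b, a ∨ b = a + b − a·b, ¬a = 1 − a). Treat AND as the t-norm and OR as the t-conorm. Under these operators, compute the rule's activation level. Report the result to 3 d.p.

firing strength: low=0.18, vacant=0.19; AND[a·b] → w = 0.0342

0.034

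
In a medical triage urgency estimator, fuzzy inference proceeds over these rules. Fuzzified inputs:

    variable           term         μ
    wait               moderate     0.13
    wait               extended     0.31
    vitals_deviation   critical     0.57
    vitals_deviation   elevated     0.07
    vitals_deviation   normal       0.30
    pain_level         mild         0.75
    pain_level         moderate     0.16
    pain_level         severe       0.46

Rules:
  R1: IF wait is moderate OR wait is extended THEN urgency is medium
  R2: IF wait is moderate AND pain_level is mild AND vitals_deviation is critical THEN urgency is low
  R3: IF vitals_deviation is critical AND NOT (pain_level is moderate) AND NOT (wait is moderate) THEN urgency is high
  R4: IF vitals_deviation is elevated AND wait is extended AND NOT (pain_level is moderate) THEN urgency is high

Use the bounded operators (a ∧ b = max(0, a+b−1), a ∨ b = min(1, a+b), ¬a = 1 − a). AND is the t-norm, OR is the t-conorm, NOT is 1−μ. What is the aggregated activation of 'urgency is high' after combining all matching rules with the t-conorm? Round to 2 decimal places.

0.28

R1: moderate=0.13, extended=0.31; OR[min(1, a+b)] → w = 0.44
R2: moderate=0.13, mild=0.75, critical=0.57; AND[max(0, a+b−1)] → w = 0.00
R3: critical=0.57, ¬moderate=1−0.16=0.84, ¬moderate=1−0.13=0.87; AND[max(0, a+b−1)] → w = 0.28
R4: elevated=0.07, extended=0.31, ¬moderate=1−0.16=0.84; AND[max(0, a+b−1)] → w = 0.00
Rules with consequent 'high': {R3, R4} → strengths 0.28, 0.00
Aggregate via t-conorm [min(1, a+b)]: 0.28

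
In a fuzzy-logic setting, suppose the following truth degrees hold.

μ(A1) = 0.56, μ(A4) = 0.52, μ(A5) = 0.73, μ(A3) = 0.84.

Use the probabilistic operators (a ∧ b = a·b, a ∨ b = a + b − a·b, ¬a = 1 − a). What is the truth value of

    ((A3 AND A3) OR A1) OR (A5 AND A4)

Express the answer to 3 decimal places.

0.920

A3 AND A3 = a·b on (0.8400, 0.8400) = 0.7056
(A3 AND A3) OR A1 = a + b − a·b on (0.7056, 0.5600) = 0.8705
A5 AND A4 = a·b on (0.7300, 0.5200) = 0.3796
((A3 AND A3) OR A1) OR (A5 AND A4) = a + b − a·b on (0.8705, 0.3796) = 0.9196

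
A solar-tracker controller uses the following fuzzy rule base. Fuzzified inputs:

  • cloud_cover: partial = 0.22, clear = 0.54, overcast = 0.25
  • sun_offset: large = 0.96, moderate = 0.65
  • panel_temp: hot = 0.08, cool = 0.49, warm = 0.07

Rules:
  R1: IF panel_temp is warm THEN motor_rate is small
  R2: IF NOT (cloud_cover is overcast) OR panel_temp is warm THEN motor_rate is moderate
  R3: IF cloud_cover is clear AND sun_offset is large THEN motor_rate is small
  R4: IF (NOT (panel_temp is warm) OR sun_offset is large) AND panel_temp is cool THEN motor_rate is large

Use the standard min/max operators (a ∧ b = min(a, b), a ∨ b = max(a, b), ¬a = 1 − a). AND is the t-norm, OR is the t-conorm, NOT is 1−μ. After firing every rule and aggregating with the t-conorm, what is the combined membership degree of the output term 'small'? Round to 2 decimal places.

0.54

R1: warm=0.07 → w = 0.07
R2: ¬overcast=1−0.25=0.75, warm=0.07; OR[max(a, b)] → w = 0.75
R3: clear=0.54, large=0.96; AND[min(a, b)] → w = 0.54
R4: (¬warm=1−0.07=0.93 OR large=0.96) = 0.96; AND[min(a, b)] with cool=0.49 → w = 0.49
Rules with consequent 'small': {R1, R3} → strengths 0.07, 0.54
Aggregate via t-conorm [max(a, b)]: 0.54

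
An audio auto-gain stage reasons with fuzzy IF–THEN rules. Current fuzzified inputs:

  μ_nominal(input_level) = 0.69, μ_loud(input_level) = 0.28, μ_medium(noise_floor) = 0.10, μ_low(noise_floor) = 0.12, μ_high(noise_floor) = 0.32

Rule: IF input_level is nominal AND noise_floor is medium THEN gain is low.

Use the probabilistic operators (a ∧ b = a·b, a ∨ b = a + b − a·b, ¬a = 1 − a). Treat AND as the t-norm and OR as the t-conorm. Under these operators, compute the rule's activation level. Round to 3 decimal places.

firing strength: nominal=0.69, medium=0.10; AND[a·b] → w = 0.0690

0.069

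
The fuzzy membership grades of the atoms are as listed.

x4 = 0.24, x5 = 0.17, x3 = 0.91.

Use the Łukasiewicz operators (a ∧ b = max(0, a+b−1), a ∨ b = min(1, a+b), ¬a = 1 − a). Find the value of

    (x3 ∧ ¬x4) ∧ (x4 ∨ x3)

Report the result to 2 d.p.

¬x4 = 1 − 0.24 = 0.76
x3 ∧ ¬x4 = max(0, a+b−1) on (0.91, 0.76) = 0.67
x4 ∨ x3 = min(1, a+b) on (0.24, 0.91) = 1.00
(x3 ∧ ¬x4) ∧ (x4 ∨ x3) = max(0, a+b−1) on (0.67, 1.00) = 0.67

0.67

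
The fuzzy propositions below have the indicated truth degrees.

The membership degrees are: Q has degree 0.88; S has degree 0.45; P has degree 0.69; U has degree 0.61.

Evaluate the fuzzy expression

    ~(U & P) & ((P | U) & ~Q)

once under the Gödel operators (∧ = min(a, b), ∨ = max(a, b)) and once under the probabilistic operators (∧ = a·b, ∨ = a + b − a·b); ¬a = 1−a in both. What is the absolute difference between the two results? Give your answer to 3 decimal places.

Under Gödel:
  U & P = min(a, b) on (0.61, 0.69) = 0.61
  ~(U & P) = 1 − 0.61 = 0.39
  P | U = max(a, b) on (0.69, 0.61) = 0.69
  ~Q = 1 − 0.88 = 0.12
  (P | U) & ~Q = min(a, b) on (0.69, 0.12) = 0.12
  ~(U & P) & ((P | U) & ~Q) = min(a, b) on (0.39, 0.12) = 0.12
  → value = 0.1200
Under probabilistic:
  U & P = a·b on (0.6100, 0.6900) = 0.4209
  ~(U & P) = 1 − 0.4209 = 0.5791
  P | U = a + b − a·b on (0.6900, 0.6100) = 0.8791
  ~Q = 1 − 0.8800 = 0.1200
  (P | U) & ~Q = a·b on (0.8791, 0.1200) = 0.1055
  ~(U & P) & ((P | U) & ~Q) = a·b on (0.5791, 0.1055) = 0.0611
  → value = 0.0611
|0.1200 − 0.0611| = 0.059

0.059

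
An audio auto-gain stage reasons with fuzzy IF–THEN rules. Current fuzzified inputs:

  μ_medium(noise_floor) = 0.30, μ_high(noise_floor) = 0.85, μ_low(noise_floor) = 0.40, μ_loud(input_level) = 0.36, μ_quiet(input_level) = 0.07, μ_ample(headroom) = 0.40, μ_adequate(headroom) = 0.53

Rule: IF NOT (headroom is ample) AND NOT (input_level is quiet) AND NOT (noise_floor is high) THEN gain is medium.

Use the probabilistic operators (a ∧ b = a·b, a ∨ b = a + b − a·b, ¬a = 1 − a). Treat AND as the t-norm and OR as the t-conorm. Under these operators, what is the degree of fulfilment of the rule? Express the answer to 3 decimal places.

0.084

firing strength: ¬ample=1−0.40=0.60, ¬quiet=1−0.07=0.93, ¬high=1−0.85=0.15; AND[a·b] → w = 0.0837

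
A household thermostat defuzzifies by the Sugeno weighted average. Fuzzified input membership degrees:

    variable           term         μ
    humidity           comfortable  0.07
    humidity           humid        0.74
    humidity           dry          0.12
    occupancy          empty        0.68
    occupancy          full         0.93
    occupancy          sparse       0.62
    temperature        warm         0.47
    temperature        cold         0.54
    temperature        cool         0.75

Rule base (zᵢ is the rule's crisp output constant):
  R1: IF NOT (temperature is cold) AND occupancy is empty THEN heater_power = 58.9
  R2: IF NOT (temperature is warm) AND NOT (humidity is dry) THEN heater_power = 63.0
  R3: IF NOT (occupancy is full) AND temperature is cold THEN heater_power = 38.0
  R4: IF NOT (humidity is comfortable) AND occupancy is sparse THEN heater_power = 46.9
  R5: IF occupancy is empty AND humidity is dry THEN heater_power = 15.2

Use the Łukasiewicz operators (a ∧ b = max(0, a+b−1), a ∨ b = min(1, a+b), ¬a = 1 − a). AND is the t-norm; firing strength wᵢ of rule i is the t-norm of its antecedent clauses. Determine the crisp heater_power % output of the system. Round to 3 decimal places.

R1 (z=58.9): ¬cold=1−0.54=0.46, empty=0.68; AND[max(0, a+b−1)] → w = 0.14
R2 (z=63.0): ¬warm=1−0.47=0.53, ¬dry=1−0.12=0.88; AND[max(0, a+b−1)] → w = 0.41
R3 (z=38.0): ¬full=1−0.93=0.07, cold=0.54; AND[max(0, a+b−1)] → w = 0.00
R4 (z=46.9): ¬comfortable=1−0.07=0.93, sparse=0.62; AND[max(0, a+b−1)] → w = 0.55
R5 (z=15.2): empty=0.68, dry=0.12; AND[max(0, a+b−1)] → w = 0.00
Weighted average = (0.14·58.9 + 0.41·63.0 + 0.00·38.0 + 0.55·46.9 + 0.00·15.2) / (0.14 + 0.41 + 0.00 + 0.55 + 0.00)
  = 59.8710 / 1.1000 = 54.428

54.428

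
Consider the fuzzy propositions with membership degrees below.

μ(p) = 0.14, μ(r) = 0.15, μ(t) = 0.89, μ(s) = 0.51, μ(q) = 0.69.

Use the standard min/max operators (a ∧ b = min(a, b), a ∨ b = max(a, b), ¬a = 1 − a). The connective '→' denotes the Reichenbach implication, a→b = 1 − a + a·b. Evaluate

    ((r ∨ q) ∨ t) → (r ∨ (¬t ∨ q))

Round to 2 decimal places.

r ∨ q = max(a, b) on (0.15, 0.69) = 0.69
(r ∨ q) ∨ t = max(a, b) on (0.69, 0.89) = 0.89
¬t = 1 − 0.89 = 0.11
¬t ∨ q = max(a, b) on (0.11, 0.69) = 0.69
r ∨ (¬t ∨ q) = max(a, b) on (0.15, 0.69) = 0.69
((r ∨ q) ∨ t) → (r ∨ (¬t ∨ q))  [Reichenbach: 1 − a + a·b] with a=0.89, b=0.69 → 0.72

0.72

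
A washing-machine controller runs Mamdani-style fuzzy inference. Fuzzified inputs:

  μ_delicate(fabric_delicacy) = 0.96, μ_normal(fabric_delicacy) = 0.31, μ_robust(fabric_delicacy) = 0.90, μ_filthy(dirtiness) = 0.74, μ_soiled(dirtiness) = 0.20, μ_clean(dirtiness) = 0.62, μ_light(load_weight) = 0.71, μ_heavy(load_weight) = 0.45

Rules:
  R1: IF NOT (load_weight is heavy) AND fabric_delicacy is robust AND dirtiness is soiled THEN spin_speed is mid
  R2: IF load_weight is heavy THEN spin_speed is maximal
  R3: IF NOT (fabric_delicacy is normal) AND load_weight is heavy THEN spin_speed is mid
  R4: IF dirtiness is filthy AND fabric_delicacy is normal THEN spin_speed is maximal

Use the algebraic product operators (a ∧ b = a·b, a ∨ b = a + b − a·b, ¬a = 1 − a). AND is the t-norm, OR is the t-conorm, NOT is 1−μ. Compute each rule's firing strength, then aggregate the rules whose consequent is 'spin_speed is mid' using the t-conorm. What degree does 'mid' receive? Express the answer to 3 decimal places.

0.379

R1: ¬heavy=1−0.45=0.55, robust=0.90, soiled=0.20; AND[a·b] → w = 0.0990
R2: heavy=0.45 → w = 0.4500
R3: ¬normal=1−0.31=0.69, heavy=0.45; AND[a·b] → w = 0.3105
R4: filthy=0.74, normal=0.31; AND[a·b] → w = 0.2294
Rules with consequent 'mid': {R1, R3} → strengths 0.0990, 0.3105
Aggregate via t-conorm [a + b − a·b]: 0.3788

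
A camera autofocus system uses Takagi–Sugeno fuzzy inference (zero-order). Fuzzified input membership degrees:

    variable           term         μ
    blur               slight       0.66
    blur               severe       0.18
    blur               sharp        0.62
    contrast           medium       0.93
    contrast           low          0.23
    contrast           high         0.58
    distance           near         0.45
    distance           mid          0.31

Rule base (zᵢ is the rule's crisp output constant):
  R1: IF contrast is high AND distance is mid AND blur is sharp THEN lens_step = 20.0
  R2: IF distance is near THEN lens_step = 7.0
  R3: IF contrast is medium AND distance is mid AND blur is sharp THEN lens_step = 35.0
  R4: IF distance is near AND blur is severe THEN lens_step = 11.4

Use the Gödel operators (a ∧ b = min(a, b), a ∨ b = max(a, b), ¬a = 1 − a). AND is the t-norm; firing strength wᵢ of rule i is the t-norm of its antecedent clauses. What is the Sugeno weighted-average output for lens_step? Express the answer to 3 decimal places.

R1 (z=20.0): high=0.58, mid=0.31, sharp=0.62; AND[min(a, b)] → w = 0.31
R2 (z=7.0): near=0.45 → w = 0.45
R3 (z=35.0): medium=0.93, mid=0.31, sharp=0.62; AND[min(a, b)] → w = 0.31
R4 (z=11.4): near=0.45, severe=0.18; AND[min(a, b)] → w = 0.18
Weighted average = (0.31·20.0 + 0.45·7.0 + 0.31·35.0 + 0.18·11.4) / (0.31 + 0.45 + 0.31 + 0.18)
  = 22.2520 / 1.2500 = 17.802

17.802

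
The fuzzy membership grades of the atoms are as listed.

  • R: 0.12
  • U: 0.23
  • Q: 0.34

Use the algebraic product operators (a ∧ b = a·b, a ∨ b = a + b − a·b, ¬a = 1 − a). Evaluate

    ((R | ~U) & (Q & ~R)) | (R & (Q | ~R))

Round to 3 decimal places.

0.323

~U = 1 − 0.2300 = 0.7700
R | ~U = a + b − a·b on (0.1200, 0.7700) = 0.7976
~R = 1 − 0.1200 = 0.8800
Q & ~R = a·b on (0.3400, 0.8800) = 0.2992
(R | ~U) & (Q & ~R) = a·b on (0.7976, 0.2992) = 0.2386
~R = 1 − 0.1200 = 0.8800
Q | ~R = a + b − a·b on (0.3400, 0.8800) = 0.9208
R & (Q | ~R) = a·b on (0.1200, 0.9208) = 0.1105
((R | ~U) & (Q & ~R)) | (R & (Q | ~R)) = a + b − a·b on (0.2386, 0.1105) = 0.3228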